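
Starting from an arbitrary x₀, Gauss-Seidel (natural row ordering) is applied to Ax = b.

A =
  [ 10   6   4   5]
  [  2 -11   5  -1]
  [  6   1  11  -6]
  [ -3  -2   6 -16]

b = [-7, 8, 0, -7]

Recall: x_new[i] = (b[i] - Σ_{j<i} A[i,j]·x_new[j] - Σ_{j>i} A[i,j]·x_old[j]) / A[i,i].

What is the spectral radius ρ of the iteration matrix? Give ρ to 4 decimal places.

Write A = D+L+U with D = diag(10, -11, 11, -16).
T_GS = -(D+L)⁻¹U: row 0 first, T[0,2] = -(4)/(10) = -0.4000; later rows by forward substitution.
  T[0,:] = [+0.0000  -0.6000  -0.4000  -0.5000]
  T[1,:] = [+0.0000  -0.1091  +0.3818  -0.1818]
  T[2,:] = [+0.0000  +0.3372  +0.1835  +0.8347]
  T[3,:] = [+0.0000  +0.2526  +0.0961  +0.4295]
|eigenvalues of T|: 0.7535, 0.1924, 0.1924, 0.0000.
ρ(T) = max|λ| = 0.7535; 0.7535 < 1 ⇒ converges.

0.7535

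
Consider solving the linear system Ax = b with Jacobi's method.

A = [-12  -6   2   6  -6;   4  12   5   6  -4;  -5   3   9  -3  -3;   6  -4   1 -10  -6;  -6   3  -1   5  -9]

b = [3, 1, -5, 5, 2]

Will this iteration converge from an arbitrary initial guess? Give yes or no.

no

Diagonal D = diag(-12, 12, 9, -10, -9); L, U strict lower/upper.
T_J = -D⁻¹(L+U): T[0,2] = -(2)/(-12) = +0.1667; T[0,0] = 0.
  T[0,:] = [+0.0000  -0.5000  +0.1667  +0.5000  -0.5000]
  T[1,:] = [-0.3333  +0.0000  -0.4167  -0.5000  +0.3333]
  T[2,:] = [+0.5556  -0.3333  +0.0000  +0.3333  +0.3333]
  T[3,:] = [+0.6000  -0.4000  +0.1000  +0.0000  -0.6000]
  T[4,:] = [-0.6667  +0.3333  -0.1111  +0.5556  +0.0000]
|eigenvalues of T|: 1.3254, 0.5969, 0.5969, 0.4397, 0.4397.
ρ = 1.3254; 1.3254 > 1: divergent.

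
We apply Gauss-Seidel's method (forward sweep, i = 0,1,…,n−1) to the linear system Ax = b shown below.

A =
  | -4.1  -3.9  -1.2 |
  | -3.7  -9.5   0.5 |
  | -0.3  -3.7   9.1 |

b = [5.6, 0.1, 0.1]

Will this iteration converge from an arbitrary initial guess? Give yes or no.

A = D + L + U where D = diag(-4.1, -9.5, 9.1).
Gauss-Seidel: T = -(D+L)⁻¹U, row 0 first, T[0,1] = -(-3.9)/(-4.1) = -0.9512; later rows by forward substitution.
  T[0,:] = [+0.0000 -0.9512 -0.2927]
  T[1,:] = [+0.0000 +0.3705 +0.1666]
  T[2,:] = [+0.0000 +0.1193 +0.0581]
eigenvalue magnitudes: 0.4247, 0.0039, 0.0000.
ρ = 0.4247; 0.4247 < 1, so it converges for any x₀.

yes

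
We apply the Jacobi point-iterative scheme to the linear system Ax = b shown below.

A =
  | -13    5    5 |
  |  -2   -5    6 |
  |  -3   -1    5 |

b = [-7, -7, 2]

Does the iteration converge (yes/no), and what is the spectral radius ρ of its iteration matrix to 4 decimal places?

yes, ρ = 0.7922

Split A = D + L + U, D = diag(-13, -5, 5).
Jacobi T = -D⁻¹(L+U): T[2,0] = -(-3)/(5) = +0.6000; T[2,2] = 0.
  T[0,:] = [+0.0000 +0.3846 +0.3846]
  T[1,:] = [-0.4000 +0.0000 +1.2000]
  T[2,:] = [+0.6000 +0.2000 +0.0000]
|eigenvalues of T|: 0.7922, 0.5574, 0.5574.
spectral radius ρ = 0.7922; 0.7922 < 1, so it converges for any x₀.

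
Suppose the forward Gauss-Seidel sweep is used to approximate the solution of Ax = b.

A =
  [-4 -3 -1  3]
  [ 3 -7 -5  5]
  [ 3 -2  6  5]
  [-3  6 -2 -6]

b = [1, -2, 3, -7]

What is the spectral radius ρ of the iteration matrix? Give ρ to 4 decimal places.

Diagonal D = diag(-4, -7, 6, -6); L, U strict lower/upper.
Gauss-Seidel: T = -(D+L)⁻¹U, row 0 first, T[0,2] = -(-1)/(-4) = -0.2500; later rows by forward substitution.
  T[0,:] = [+0.0000, -0.7500, -0.2500, +0.7500]
  T[1,:] = [+0.0000, -0.3214, -0.8214, +1.0357]
  T[2,:] = [+0.0000, +0.2679, -0.1488, -0.8631]
  T[3,:] = [+0.0000, -0.0357, -0.6468, +0.9484]
|λ(T)| sorted: 1.2092, 0.4296, 0.4296, 0.0000.
ρ(T) = max|λ| = 1.2092; 1.2092 > 1: divergent.

1.2092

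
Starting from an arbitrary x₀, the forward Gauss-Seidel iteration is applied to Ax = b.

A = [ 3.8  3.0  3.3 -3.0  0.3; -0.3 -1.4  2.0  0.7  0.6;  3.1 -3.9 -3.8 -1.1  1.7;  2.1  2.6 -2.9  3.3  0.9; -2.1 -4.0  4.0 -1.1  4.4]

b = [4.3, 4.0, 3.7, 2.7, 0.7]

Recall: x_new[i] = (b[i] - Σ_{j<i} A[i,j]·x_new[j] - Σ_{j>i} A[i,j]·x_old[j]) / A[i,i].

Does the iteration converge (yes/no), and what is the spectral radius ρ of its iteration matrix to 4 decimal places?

no, ρ = 1.4750

Split A = D + L + U, D = diag(3.8, -1.4, -3.8, 3.3, 4.4).
Gauss-Seidel: T = -(D+L)⁻¹U, row 0 first, T[0,1] = -(3)/(3.8) = -0.7895; later rows by forward substitution.
  T[0,:] = [+0.0000, -0.7895, -0.8684, +0.7895, -0.0789]
  T[1,:] = [+0.0000, +0.1692, +1.6147, +0.3308, +0.4455]
  T[2,:] = [+0.0000, -0.8177, -2.3656, +0.0150, -0.0742]
  T[3,:] = [+0.0000, -0.3495, -2.7984, -0.7498, -0.6387]
  T[4,:] = [+0.0000, +0.4330, +2.5044, +0.4764, +0.2751]
|roots of det(T-λI)|: 1.4750, 0.5977, 0.5977, 0.0806, 0.0000.
ρ(T) = max|λ| = 1.4750; 1.4750 > 1, so it fails to converge.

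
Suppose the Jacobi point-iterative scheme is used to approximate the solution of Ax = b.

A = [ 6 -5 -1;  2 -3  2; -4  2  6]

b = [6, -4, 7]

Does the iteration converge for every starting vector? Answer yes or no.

Split A = D + L + U, D = diag(6, -3, 6).
Jacobi: T = -D⁻¹(L+U), T[2,0] = -(-4)/(6) = +0.6667; T[2,2] = 0.
  T[0,:] = [+0.0000  +0.8333  +0.1667]
  T[1,:] = [+0.6667  +0.0000  +0.6667]
  T[2,:] = [+0.6667  -0.3333  +0.0000]
|roots of det(T-λI)|: 0.9022, 0.6078, 0.6078.
spectral radius ρ = 0.9022; 0.9022 < 1: convergent.

yes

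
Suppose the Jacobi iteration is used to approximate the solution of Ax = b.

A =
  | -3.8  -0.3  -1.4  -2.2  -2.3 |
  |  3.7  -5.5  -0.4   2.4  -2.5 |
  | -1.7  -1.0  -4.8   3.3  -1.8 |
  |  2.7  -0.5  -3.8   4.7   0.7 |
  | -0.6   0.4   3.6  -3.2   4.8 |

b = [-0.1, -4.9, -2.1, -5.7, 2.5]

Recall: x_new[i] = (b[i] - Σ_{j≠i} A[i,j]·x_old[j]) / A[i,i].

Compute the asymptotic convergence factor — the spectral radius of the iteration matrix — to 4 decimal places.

1.1388

A = D + L + U where D = diag(-3.8, -5.5, -4.8, 4.7, 4.8).
Jacobi T = -D⁻¹(L+U): T[2,1] = -(-1)/(-4.8) = -0.2083; T[2,2] = 0.
  T[0,:] = [+0.0000 -0.0789 -0.3684 -0.5789 -0.6053]
  T[1,:] = [+0.6727 +0.0000 -0.0727 +0.4364 -0.4545]
  T[2,:] = [-0.3542 -0.2083 +0.0000 +0.6875 -0.3750]
  T[3,:] = [-0.5745 +0.1064 +0.8085 +0.0000 -0.1489]
  T[4,:] = [+0.1250 -0.0833 -0.7500 +0.6667 +0.0000]
moduli |λ_i(T)| = 1.1388, 0.7976, 0.7976, 0.3923, 0.3923.
ρ(T) = max|λ| = 1.1388; 1.1388 > 1 ⇒ diverges.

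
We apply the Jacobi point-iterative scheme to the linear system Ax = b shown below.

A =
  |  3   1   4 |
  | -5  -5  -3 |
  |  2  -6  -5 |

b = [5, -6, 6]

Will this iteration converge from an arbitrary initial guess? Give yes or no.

no

Write A = D+L+U with D = diag(3, -5, -5).
T_J = -D⁻¹(L+U): T[2,0] = -(2)/(-5) = +0.4000; T[2,2] = 0.
  T[0,:] = [+0.0000  -0.3333  -1.3333]
  T[1,:] = [-1.0000  +0.0000  -0.6000]
  T[2,:] = [+0.4000  -1.2000  +0.0000]
|roots of det(T-λI)|: 1.2998, 1.0814, 1.0814.
ρ = 1.2998; 1.2998 > 1: divergent.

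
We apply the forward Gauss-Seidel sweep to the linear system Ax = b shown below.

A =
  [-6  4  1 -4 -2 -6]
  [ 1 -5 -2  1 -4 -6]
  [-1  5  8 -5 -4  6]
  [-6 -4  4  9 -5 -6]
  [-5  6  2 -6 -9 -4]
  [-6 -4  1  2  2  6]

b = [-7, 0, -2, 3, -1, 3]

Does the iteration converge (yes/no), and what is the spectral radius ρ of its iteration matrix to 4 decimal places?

Write A = D+L+U with D = diag(-6, -5, 8, 9, -9, 6).
T_GS = -(D+L)⁻¹U: row 0 first, T[0,3] = -(-4)/(-6) = -0.6667; later rows by forward substitution.
  T[0,:] = [+0.0000, +0.6667, +0.1667, -0.6667, -0.3333, -1.0000]
  T[1,:] = [+0.0000, +0.1333, -0.3667, +0.0667, -0.8667, -1.4000]
  T[2,:] = [+0.0000, +0.0000, +0.2500, +0.5000, +1.0000, -0.0000]
  T[3,:] = [+0.0000, +0.5037, -0.1630, -0.6370, -0.4963, -0.6222]
  T[4,:] = [+0.0000, -0.6173, -0.1728, +0.9506, +0.1605, -0.4074]
  T[5,:] = [+0.0000, +0.7934, -0.0075, -0.8101, -0.9658, -1.5901]
|roots of det(T-λI)|: 1.4402, 0.6913, 0.4206, 0.4206, 0.2337, 0.0000.
ρ = 1.4402; 1.4402 > 1 ⇒ diverges.

no, ρ = 1.4402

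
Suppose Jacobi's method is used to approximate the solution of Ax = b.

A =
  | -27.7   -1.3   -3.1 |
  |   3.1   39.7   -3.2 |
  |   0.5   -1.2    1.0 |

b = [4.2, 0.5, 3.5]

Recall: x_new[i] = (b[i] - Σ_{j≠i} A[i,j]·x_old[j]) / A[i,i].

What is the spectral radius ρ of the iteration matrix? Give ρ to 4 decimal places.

Let D = diag(-27.7, 39.7, 1); L, U the strict triangles.
Jacobi T = -D⁻¹(L+U): T[2,0] = -(0.5)/(1) = -0.5000; T[2,2] = 0.
  T[0,:] = [+0.0000  -0.0469  -0.1119]
  T[1,:] = [-0.0781  +0.0000  +0.0806]
  T[2,:] = [-0.5000  +1.2000  +0.0000]
|roots of det(T-λI)|: 0.4303, 0.3474, 0.0828.
ρ(T) = max|λ| = 0.4303; 0.4303 < 1, so it converges for any x₀.

0.4303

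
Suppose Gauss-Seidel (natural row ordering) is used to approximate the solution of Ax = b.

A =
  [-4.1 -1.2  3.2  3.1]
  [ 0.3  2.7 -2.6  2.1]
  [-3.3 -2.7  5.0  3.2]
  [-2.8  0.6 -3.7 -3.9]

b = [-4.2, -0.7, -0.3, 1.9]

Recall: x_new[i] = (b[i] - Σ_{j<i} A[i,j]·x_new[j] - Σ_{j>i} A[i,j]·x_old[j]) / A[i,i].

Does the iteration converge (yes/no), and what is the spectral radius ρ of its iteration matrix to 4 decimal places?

no, ρ = 1.1785

Diagonal D = diag(-4.1, 2.7, 5, -3.9); L, U strict lower/upper.
GS T = -(D+L)⁻¹U: row 0 first, T[0,2] = -(3.2)/(-4.1) = +0.7805; later rows by forward substitution.
  T[0,:] = [+0.0000 -0.2927 +0.7805 +0.7561]
  T[1,:] = [+0.0000 +0.0325 +0.8762 -0.8618]
  T[2,:] = [+0.0000 -0.1756 +0.9883 -0.6063]
  T[3,:] = [+0.0000 +0.3817 -1.3632 -0.1002]
moduli |λ_i(T)| = 1.1785, 0.4846, 0.2267, 0.0000.
ρ(T) = max|λ| = 1.1785; 1.1785 > 1, so it fails to converge.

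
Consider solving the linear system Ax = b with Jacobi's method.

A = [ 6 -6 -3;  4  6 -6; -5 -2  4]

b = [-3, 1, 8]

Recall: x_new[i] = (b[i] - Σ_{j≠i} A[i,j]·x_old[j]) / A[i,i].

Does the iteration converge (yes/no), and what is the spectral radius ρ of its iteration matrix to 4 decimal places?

Let D = diag(6, 6, 4); L, U the strict triangles.
T_J = -D⁻¹(L+U): T[0,1] = -(-6)/(6) = +1.0000; T[0,0] = 0.
  T[0,:] = [+0.0000 +1.0000 +0.5000]
  T[1,:] = [-0.6667 +0.0000 +1.0000]
  T[2,:] = [+1.2500 +0.5000 +0.0000]
|roots of det(T-λI)|: 1.1749, 0.9602, 0.9602.
ρ = 1.1749; 1.1749 > 1: divergent.

no, ρ = 1.1749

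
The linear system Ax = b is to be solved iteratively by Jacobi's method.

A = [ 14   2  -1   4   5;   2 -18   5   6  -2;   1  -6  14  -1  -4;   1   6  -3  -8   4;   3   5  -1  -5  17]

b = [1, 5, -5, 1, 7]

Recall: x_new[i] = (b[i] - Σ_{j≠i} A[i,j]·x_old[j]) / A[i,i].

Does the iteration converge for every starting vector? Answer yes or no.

Write A = D+L+U with D = diag(14, -18, 14, -8, 17).
T_J = -D⁻¹(L+U): T[1,0] = -(2)/(-18) = +0.1111; T[1,1] = 0.
  T[0,:] = [+0.0000, -0.1429, +0.0714, -0.2857, -0.3571]
  T[1,:] = [+0.1111, +0.0000, +0.2778, +0.3333, -0.1111]
  T[2,:] = [-0.0714, +0.4286, +0.0000, +0.0714, +0.2857]
  T[3,:] = [+0.1250, +0.7500, -0.3750, +0.0000, +0.5000]
  T[4,:] = [-0.1765, -0.2941, +0.0588, +0.2941, +0.0000]
eigenvalue magnitudes: 0.8667, 0.4627, 0.2853, 0.2853, 0.1190.
spectral radius ρ = 0.8667; 0.8667 < 1, so it converges for any x₀.

yes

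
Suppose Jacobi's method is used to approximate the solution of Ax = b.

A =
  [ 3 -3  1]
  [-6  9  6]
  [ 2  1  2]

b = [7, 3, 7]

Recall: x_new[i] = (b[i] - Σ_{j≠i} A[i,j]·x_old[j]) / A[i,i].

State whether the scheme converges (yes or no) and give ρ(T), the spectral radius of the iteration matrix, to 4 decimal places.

no, ρ = 1.3776

Split A = D + L + U, D = diag(3, 9, 2).
T_J = -D⁻¹(L+U): T[2,0] = -(2)/(2) = -1.0000; T[2,2] = 0.
  T[0,:] = [+0.0000, +1.0000, -0.3333]
  T[1,:] = [+0.6667, +0.0000, -0.6667]
  T[2,:] = [-1.0000, -0.5000, +0.0000]
moduli |λ_i(T)| = 1.3776, 0.7514, 0.7514.
ρ = 1.3776; 1.3776 > 1 ⇒ diverges.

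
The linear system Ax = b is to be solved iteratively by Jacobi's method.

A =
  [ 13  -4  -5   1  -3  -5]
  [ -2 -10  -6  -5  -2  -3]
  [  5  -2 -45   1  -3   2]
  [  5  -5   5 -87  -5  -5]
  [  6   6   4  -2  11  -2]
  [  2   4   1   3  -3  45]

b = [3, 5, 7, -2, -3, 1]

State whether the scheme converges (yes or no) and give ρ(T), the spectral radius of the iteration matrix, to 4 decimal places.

yes, ρ = 0.4024

Let D = diag(13, -10, -45, -87, 11, 45); L, U the strict triangles.
Jacobi: T = -D⁻¹(L+U), T[1,4] = -(-2)/(-10) = -0.2000; T[1,1] = 0.
  T[0,:] = [+0.0000  +0.3077  +0.3846  -0.0769  +0.2308  +0.3846]
  T[1,:] = [-0.2000  +0.0000  -0.6000  -0.5000  -0.2000  -0.3000]
  T[2,:] = [+0.1111  -0.0444  +0.0000  +0.0222  -0.0667  +0.0444]
  T[3,:] = [+0.0575  -0.0575  +0.0575  +0.0000  -0.0575  -0.0575]
  T[4,:] = [-0.5455  -0.5455  -0.3636  +0.1818  +0.0000  +0.1818]
  T[5,:] = [-0.0444  -0.0889  -0.0222  -0.0667  +0.0667  +0.0000]
|roots of det(T-λI)|: 0.4024, 0.3109, 0.3109, 0.2800, 0.2800, 0.1166.
spectral radius ρ = 0.4024; 0.4024 < 1: convergent.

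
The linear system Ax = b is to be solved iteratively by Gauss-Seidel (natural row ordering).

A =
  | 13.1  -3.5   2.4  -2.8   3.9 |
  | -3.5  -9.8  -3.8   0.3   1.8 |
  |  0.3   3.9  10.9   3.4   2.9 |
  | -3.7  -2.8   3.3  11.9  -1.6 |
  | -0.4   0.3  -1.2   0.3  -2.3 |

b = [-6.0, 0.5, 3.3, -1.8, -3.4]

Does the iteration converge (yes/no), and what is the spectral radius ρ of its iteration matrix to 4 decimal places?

yes, ρ = 0.5582

Split A = D + L + U, D = diag(13.1, -9.8, 10.9, 11.9, -2.3).
GS T = -(D+L)⁻¹U: row 0 first, T[0,2] = -(2.4)/(13.1) = -0.1832; later rows by forward substitution.
  T[0,:] = [+0.0000  +0.2672  -0.1832  +0.2137  -0.2977]
  T[1,:] = [+0.0000  -0.0954  -0.3223  -0.0457  +0.2900]
  T[2,:] = [+0.0000  +0.0268  +0.1204  -0.3014  -0.3616]
  T[3,:] = [+0.0000  +0.0532  -0.1662  +0.1393  +0.2104]
  T[4,:] = [+0.0000  -0.0659  -0.0947  +0.1323  +0.3057]
|eigenvalues of T|: 0.5582, 0.1415, 0.1415, 0.0676, 0.0000.
ρ(T) = max|λ| = 0.5582; 0.5582 < 1, so it converges for any x₀.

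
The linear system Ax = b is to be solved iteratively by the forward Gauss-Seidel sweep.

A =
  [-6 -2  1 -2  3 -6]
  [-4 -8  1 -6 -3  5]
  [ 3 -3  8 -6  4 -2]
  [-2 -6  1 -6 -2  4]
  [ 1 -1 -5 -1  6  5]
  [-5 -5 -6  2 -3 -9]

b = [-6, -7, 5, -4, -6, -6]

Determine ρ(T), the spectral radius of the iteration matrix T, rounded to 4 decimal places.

1.2612

Let D = diag(-6, -8, 8, -6, 6, -9); L, U the strict triangles.
Gauss-Seidel: T = -(D+L)⁻¹U, row 0 first, T[0,5] = -(-6)/(-6) = -1.0000; later rows by forward substitution.
  T[0,:] = [+0.0000 -0.3333 +0.1667 -0.3333 +0.5000 -1.0000]
  T[1,:] = [+0.0000 +0.1667 +0.0417 -0.5833 -0.6250 +1.1250]
  T[2,:] = [+0.0000 +0.1875 -0.0469 +0.6562 -0.9219 +1.0469]
  T[3,:] = [+0.0000 -0.0243 -0.1050 +0.8038 -0.0286 +0.0495]
  T[4,:] = [+0.0000 +0.2355 -0.0774 +0.6392 -0.9605 +0.4015]
  T[5,:] = [+0.0000 -0.1163 -0.0820 +0.0373 +0.9978 -0.8902]
|eigenvalues of T|: 1.2612, 0.7651, 0.5541, 0.0950, 0.0950, 0.0000.
ρ(T) = max|λ| = 1.2612; 1.2612 > 1, so it fails to converge.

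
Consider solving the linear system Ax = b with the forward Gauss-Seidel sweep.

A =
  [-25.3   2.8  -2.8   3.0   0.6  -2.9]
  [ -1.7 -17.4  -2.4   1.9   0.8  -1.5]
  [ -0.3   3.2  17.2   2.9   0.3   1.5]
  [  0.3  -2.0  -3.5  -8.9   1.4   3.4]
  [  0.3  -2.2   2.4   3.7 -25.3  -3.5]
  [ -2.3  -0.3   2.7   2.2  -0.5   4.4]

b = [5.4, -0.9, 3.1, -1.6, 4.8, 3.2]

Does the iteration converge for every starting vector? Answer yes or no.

yes

A = D + L + U where D = diag(-25.3, -17.4, 17.2, -8.9, -25.3, 4.4).
T_GS = -(D+L)⁻¹U: row 0 first, T[0,1] = -(2.8)/(-25.3) = +0.1107; later rows by forward substitution.
  T[0,:] = [+0.0000  +0.1107  -0.1107  +0.1186  +0.0237  -0.1146]
  T[1,:] = [+0.0000  -0.0108  -0.1271  +0.0976  +0.0437  -0.0750]
  T[2,:] = [+0.0000  +0.0039  +0.0217  -0.1847  -0.0252  -0.0753]
  T[3,:] = [+0.0000  +0.0046  +0.0163  +0.0547  +0.1582  +0.4246]
  T[4,:] = [+0.0000  +0.0033  +0.0142  -0.0166  +0.0172  -0.0782]
  T[5,:] = [+0.0000  +0.0528  -0.0864  +0.1527  -0.0463  -0.2400]
|λ(T)| sorted: 0.3644, 0.2423, 0.0761, 0.0761, 0.0573, 0.0000.
ρ(T) = max|λ| = 0.3644; 0.3644 < 1: convergent.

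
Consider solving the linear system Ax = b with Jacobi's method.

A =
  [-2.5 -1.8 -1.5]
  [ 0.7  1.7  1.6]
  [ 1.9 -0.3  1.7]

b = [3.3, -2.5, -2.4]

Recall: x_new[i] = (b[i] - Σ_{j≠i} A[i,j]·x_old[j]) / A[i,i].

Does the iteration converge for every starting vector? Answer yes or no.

A = D + L + U where D = diag(-2.5, 1.7, 1.7).
Jacobi T = -D⁻¹(L+U): T[1,2] = -(1.6)/(1.7) = -0.9412; T[1,1] = 0.
  T[0,:] = [+0.0000, -0.7200, -0.6000]
  T[1,:] = [-0.4118, +0.0000, -0.9412]
  T[2,:] = [-1.1176, +0.1765, +0.0000]
|λ(T)| sorted: 1.1847, 0.7762, 0.7762.
ρ = 1.1847; 1.1847 > 1: divergent.

no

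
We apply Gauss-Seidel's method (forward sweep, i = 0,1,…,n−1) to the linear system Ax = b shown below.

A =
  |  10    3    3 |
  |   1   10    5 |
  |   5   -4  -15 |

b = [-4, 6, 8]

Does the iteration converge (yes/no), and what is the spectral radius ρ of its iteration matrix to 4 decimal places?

yes, ρ = 0.2530

Diagonal D = diag(10, 10, -15); L, U strict lower/upper.
T_GS = -(D+L)⁻¹U: row 0 first, T[0,1] = -(3)/(10) = -0.3000; later rows by forward substitution.
  T[0,:] = [+0.0000, -0.3000, -0.3000]
  T[1,:] = [+0.0000, +0.0300, -0.4700]
  T[2,:] = [+0.0000, -0.1080, +0.0253]
|λ(T)| sorted: 0.2530, 0.1976, 0.0000.
ρ = 0.2530; 0.2530 < 1 ⇒ converges.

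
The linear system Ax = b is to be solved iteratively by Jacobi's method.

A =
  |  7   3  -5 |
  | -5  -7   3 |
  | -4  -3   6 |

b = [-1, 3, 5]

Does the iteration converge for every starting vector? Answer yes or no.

no

A = D + L + U where D = diag(7, -7, 6).
T_J = -D⁻¹(L+U): T[1,0] = -(-5)/(-7) = -0.7143; T[1,1] = 0.
  T[0,:] = [+0.0000  -0.4286  +0.7143]
  T[1,:] = [-0.7143  +0.0000  +0.4286]
  T[2,:] = [+0.6667  +0.5000  +0.0000]
|λ(T)| sorted: 1.1509, 0.6313, 0.5196.
ρ = 1.1509; 1.1509 > 1: divergent.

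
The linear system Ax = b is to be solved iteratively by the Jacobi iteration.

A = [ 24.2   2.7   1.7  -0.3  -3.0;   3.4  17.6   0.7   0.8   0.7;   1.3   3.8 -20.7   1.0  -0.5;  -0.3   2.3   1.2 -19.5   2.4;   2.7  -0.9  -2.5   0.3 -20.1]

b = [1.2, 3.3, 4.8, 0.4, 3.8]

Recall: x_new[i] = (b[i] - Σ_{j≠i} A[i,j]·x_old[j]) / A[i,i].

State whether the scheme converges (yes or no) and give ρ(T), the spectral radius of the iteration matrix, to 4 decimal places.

A = D + L + U where D = diag(24.2, 17.6, -20.7, -19.5, -20.1).
Jacobi: T = -D⁻¹(L+U), T[1,0] = -(3.4)/(17.6) = -0.1932; T[1,1] = 0.
  T[0,:] = [+0.0000 -0.1116 -0.0702 +0.0124 +0.1240]
  T[1,:] = [-0.1932 +0.0000 -0.0398 -0.0455 -0.0398]
  T[2,:] = [+0.0628 +0.1836 +0.0000 +0.0483 -0.0242]
  T[3,:] = [-0.0154 +0.1179 +0.0615 +0.0000 +0.1231]
  T[4,:] = [+0.1343 -0.0448 -0.1244 +0.0149 +0.0000]
eigenvalue magnitudes: 0.2445, 0.1761, 0.1288, 0.1288, 0.0581.
ρ(T) = max|λ| = 0.2445; 0.2445 < 1: convergent.

yes, ρ = 0.2445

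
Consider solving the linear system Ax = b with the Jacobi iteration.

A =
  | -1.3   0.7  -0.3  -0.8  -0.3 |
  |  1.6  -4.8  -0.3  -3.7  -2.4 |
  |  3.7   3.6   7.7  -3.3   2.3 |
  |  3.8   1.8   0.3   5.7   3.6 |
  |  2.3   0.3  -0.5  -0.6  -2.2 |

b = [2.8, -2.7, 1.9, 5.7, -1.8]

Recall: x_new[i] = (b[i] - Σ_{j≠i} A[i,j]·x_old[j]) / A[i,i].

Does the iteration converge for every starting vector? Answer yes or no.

Write A = D+L+U with D = diag(-1.3, -4.8, 7.7, 5.7, -2.2).
T_J = -D⁻¹(L+U): T[2,4] = -(2.3)/(7.7) = -0.2987; T[2,2] = 0.
  T[0,:] = [+0.0000 +0.5385 -0.2308 -0.6154 -0.2308]
  T[1,:] = [+0.3333 +0.0000 -0.0625 -0.7708 -0.5000]
  T[2,:] = [-0.4805 -0.4675 +0.0000 +0.4286 -0.2987]
  T[3,:] = [-0.6667 -0.3158 -0.0526 +0.0000 -0.6316]
  T[4,:] = [+1.0455 +0.1364 -0.2273 -0.2727 +0.0000]
moduli |λ_i(T)| = 1.2202, 0.6439, 0.4698, 0.4698, 0.0287.
spectral radius ρ = 1.2202; 1.2202 > 1: divergent.

no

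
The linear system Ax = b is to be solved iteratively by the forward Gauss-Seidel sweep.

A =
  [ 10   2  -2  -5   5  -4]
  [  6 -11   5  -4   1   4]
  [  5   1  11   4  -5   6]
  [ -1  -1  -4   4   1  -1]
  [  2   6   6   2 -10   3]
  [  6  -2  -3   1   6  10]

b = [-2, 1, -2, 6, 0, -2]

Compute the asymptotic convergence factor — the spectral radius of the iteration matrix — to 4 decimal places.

1.1718

A = D + L + U where D = diag(10, -11, 11, 4, -10, 10).
GS T = -(D+L)⁻¹U: row 0 first, T[0,5] = -(-4)/(10) = +0.4000; later rows by forward substitution.
  T[0,:] = [+0.0000  -0.2000  +0.2000  +0.5000  -0.5000  +0.4000]
  T[1,:] = [+0.0000  -0.1091  +0.5636  -0.0909  -0.1818  +0.5818]
  T[2,:] = [+0.0000  +0.1008  -0.1421  -0.5826  +0.6983  -0.7802]
  T[3,:] = [+0.0000  +0.0236  +0.0488  -0.4804  +0.2779  -0.2847]
  T[4,:] = [+0.0000  -0.0402  +0.3026  -0.4002  +0.2655  +0.2040]
  T[5,:] = [+0.0000  +0.1502  -0.2364  -0.2048  +0.2861  -0.4516]
eigenvalue magnitudes: 1.1718, 0.3913, 0.2574, 0.1123, 0.1123, 0.0000.
ρ = 1.1718; 1.1718 > 1: divergent.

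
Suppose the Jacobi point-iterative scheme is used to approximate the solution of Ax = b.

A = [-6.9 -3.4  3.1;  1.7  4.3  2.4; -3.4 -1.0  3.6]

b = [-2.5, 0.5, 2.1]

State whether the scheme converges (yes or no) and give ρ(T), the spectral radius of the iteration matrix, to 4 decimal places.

A = D + L + U where D = diag(-6.9, 4.3, 3.6).
Jacobi T = -D⁻¹(L+U): T[0,2] = -(3.1)/(-6.9) = +0.4493; T[0,0] = 0.
  T[0,:] = [+0.0000  -0.4928  +0.4493]
  T[1,:] = [-0.3953  +0.0000  -0.5581]
  T[2,:] = [+0.9444  +0.2778  +0.0000]
moduli |λ_i(T)| = 0.8445, 0.4991, 0.4991.
ρ(T) = max|λ| = 0.8445; 0.8445 < 1: convergent.

yes, ρ = 0.8445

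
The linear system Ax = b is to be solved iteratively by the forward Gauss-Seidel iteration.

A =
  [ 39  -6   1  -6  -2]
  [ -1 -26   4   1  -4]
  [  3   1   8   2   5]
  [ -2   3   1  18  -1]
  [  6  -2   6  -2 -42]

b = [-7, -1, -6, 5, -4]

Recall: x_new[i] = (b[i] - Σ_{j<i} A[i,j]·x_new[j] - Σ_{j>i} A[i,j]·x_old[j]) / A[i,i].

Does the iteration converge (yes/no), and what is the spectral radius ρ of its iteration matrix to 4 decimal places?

Write A = D+L+U with D = diag(39, -26, 8, 18, -42).
Gauss-Seidel: T = -(D+L)⁻¹U, row 0 first, T[0,1] = -(-6)/(39) = +0.1538; later rows by forward substitution.
  T[0,:] = [+0.0000 +0.1538 -0.0256 +0.1538 +0.0513]
  T[1,:] = [+0.0000 -0.0059 +0.1548 +0.0325 -0.1558]
  T[2,:] = [+0.0000 -0.0570 -0.0097 -0.3118 -0.6248]
  T[3,:] = [+0.0000 +0.0212 -0.0281 +0.0290 +0.1219]
  T[4,:] = [+0.0000 +0.0131 -0.0111 -0.0255 -0.0803]
moduli |λ_i(T)| = 0.1589, 0.1152, 0.1152, 0.0223, 0.0000.
ρ(T) = max|λ| = 0.1589; 0.1589 < 1, so it converges for any x₀.

yes, ρ = 0.1589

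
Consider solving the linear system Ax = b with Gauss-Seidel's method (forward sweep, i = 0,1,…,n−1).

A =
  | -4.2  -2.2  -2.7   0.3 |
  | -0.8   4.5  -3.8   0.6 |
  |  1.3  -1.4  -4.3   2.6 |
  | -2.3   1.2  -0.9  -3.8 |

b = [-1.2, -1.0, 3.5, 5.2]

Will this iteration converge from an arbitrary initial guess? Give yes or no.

yes

Diagonal D = diag(-4.2, 4.5, -4.3, -3.8); L, U strict lower/upper.
T_GS = -(D+L)⁻¹U: row 0 first, T[0,3] = -(0.3)/(-4.2) = +0.0714; later rows by forward substitution.
  T[0,:] = [+0.0000, -0.5238, -0.6429, +0.0714]
  T[1,:] = [+0.0000, -0.0931, +0.7302, -0.1206]
  T[2,:] = [+0.0000, -0.1280, -0.4321, +0.6655]
  T[3,:] = [+0.0000, +0.3180, +0.7220, -0.2390]
moduli |λ_i(T)| = 0.6881, 0.5245, 0.4485, 0.0000.
ρ = 0.6881; 0.6881 < 1: convergent.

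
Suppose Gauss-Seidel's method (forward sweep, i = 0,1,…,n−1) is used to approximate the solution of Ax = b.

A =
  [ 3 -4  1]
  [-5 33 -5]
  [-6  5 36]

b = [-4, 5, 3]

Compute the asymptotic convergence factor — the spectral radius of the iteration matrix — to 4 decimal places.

Split A = D + L + U, D = diag(3, 33, 36).
Gauss-Seidel: T = -(D+L)⁻¹U, row 0 first, T[0,1] = -(-4)/(3) = +1.3333; later rows by forward substitution.
  T[0,:] = [+0.0000 +1.3333 -0.3333]
  T[1,:] = [+0.0000 +0.2020 +0.1010]
  T[2,:] = [+0.0000 +0.1942 -0.0696]
moduli |λ_i(T)| = 0.2613, 0.1289, 0.0000.
ρ = 0.2613; 0.2613 < 1, so it converges for any x₀.

0.2613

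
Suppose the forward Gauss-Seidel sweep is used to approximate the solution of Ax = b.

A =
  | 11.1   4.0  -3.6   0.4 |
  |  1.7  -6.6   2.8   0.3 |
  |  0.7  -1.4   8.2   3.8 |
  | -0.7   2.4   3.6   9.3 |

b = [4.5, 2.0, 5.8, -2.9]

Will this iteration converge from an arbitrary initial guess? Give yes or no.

yes

Let D = diag(11.1, -6.6, 8.2, 9.3); L, U the strict triangles.
T_GS = -(D+L)⁻¹U: row 0 first, T[0,1] = -(4)/(11.1) = -0.3604; later rows by forward substitution.
  T[0,:] = [+0.0000, -0.3604, +0.3243, -0.0360]
  T[1,:] = [+0.0000, -0.0928, +0.5078, +0.0362]
  T[2,:] = [+0.0000, +0.0149, +0.0590, -0.4542]
  T[3,:] = [+0.0000, -0.0089, -0.1295, +0.1638]
|λ(T)| sorted: 0.3741, 0.1474, 0.0967, 0.0000.
ρ = 0.3741; 0.3741 < 1: convergent.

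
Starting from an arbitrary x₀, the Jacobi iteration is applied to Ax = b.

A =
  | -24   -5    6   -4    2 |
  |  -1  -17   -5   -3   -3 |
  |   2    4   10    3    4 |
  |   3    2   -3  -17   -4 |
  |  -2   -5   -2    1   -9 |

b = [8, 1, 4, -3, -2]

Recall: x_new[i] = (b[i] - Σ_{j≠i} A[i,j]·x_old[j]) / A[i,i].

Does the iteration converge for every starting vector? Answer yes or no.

yes

Diagonal D = diag(-24, -17, 10, -17, -9); L, U strict lower/upper.
T_J = -D⁻¹(L+U): T[2,3] = -(3)/(10) = -0.3000; T[2,2] = 0.
  T[0,:] = [+0.0000, -0.2083, +0.2500, -0.1667, +0.0833]
  T[1,:] = [-0.0588, +0.0000, -0.2941, -0.1765, -0.1765]
  T[2,:] = [-0.2000, -0.4000, +0.0000, -0.3000, -0.4000]
  T[3,:] = [+0.1765, +0.1176, -0.1765, +0.0000, -0.2353]
  T[4,:] = [-0.2222, -0.5556, -0.2222, +0.1111, +0.0000]
moduli |λ_i(T)| = 0.6978, 0.3016, 0.3016, 0.2871, 0.2871.
ρ(T) = max|λ| = 0.6978; 0.6978 < 1, so it converges for any x₀.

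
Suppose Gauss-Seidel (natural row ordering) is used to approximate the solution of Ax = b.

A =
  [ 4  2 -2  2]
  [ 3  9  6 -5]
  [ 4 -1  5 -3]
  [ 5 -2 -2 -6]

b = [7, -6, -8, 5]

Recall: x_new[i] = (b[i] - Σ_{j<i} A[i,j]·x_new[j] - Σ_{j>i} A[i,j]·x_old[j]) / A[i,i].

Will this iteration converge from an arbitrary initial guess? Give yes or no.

Diagonal D = diag(4, 9, 5, -6); L, U strict lower/upper.
Gauss-Seidel: T = -(D+L)⁻¹U, row 0 first, T[0,1] = -(2)/(4) = -0.5000; later rows by forward substitution.
  T[0,:] = [+0.0000 -0.5000 +0.5000 -0.5000]
  T[1,:] = [+0.0000 +0.1667 -0.8333 +0.7222]
  T[2,:] = [+0.0000 +0.4333 -0.5667 +1.1444]
  T[3,:] = [+0.0000 -0.6167 +0.8833 -1.0389]
|λ(T)| sorted: 1.2352, 0.4830, 0.2793, 0.0000.
ρ(T) = max|λ| = 1.2352; 1.2352 > 1 ⇒ diverges.

no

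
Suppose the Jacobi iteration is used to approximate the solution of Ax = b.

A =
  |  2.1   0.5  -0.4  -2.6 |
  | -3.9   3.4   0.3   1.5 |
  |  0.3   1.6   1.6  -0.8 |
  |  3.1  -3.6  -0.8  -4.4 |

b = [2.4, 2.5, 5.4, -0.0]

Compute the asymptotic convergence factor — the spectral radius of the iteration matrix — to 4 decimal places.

1.3771

A = D + L + U where D = diag(2.1, 3.4, 1.6, -4.4).
T_J = -D⁻¹(L+U): T[1,3] = -(1.5)/(3.4) = -0.4412; T[1,1] = 0.
  T[0,:] = [+0.0000, -0.2381, +0.1905, +1.2381]
  T[1,:] = [+1.1471, +0.0000, -0.0882, -0.4412]
  T[2,:] = [-0.1875, -1.0000, +0.0000, +0.5000]
  T[3,:] = [+0.7045, -0.8182, -0.1818, +0.0000]
|roots of det(T-λI)|: 1.3771, 0.9094, 0.9094, 0.1171.
spectral radius ρ = 1.3771; 1.3771 > 1, so it fails to converge.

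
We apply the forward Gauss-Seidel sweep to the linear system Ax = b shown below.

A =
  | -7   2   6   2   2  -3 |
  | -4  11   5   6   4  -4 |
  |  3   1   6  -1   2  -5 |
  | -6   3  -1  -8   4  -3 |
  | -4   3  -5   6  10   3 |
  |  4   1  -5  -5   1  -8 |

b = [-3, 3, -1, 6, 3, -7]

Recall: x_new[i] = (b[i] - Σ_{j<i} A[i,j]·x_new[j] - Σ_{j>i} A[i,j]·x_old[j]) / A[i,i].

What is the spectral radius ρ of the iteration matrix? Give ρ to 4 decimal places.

A = D + L + U where D = diag(-7, 11, 6, -8, 10, -8).
Gauss-Seidel: T = -(D+L)⁻¹U, row 0 first, T[0,4] = -(2)/(-7) = +0.2857; later rows by forward substitution.
  T[0,:] = [+0.0000 +0.2857 +0.8571 +0.2857 +0.2857 -0.4286]
  T[1,:] = [+0.0000 +0.1039 -0.1429 -0.4416 -0.2597 +0.2078]
  T[2,:] = [+0.0000 -0.1602 -0.4048 +0.0974 -0.4329 +1.0130]
  T[3,:] = [+0.0000 -0.1553 -0.6458 -0.3920 +0.2424 -0.1023]
  T[4,:] = [+0.0000 +0.0962 +0.5708 +0.5307 -0.1697 +0.0341]
  T[5,:] = [+0.0000 +0.3650 +1.1387 +0.3381 +0.2082 -0.7532]
|λ(T)| sorted: 1.6475, 0.4749, 0.3963, 0.0724, 0.0724, 0.0000.
ρ = 1.6475; 1.6475 > 1, so it fails to converge.

1.6475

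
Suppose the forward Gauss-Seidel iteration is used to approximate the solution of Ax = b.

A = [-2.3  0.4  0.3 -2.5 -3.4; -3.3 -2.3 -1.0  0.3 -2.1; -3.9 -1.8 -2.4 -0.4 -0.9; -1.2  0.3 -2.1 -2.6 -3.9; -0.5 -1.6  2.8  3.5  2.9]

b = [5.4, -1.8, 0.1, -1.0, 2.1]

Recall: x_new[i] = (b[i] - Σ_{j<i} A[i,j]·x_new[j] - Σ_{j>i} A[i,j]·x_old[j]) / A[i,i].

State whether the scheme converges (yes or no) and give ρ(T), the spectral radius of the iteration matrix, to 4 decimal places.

no, ρ = 1.2942

Write A = D+L+U with D = diag(-2.3, -2.3, -2.4, -2.6, 2.9).
T_GS = -(D+L)⁻¹U: row 0 first, T[0,3] = -(-2.5)/(-2.3) = -1.0870; later rows by forward substitution.
  T[0,:] = [+0.0000 +0.1739 +0.1304 -1.0870 -1.4783]
  T[1,:] = [+0.0000 -0.2495 -0.6219 +1.6900 +1.2079]
  T[2,:] = [+0.0000 -0.0955 +0.2545 +0.3322 +1.1212]
  T[3,:] = [+0.0000 -0.0320 -0.3375 +0.4284 -1.5839]
  T[4,:] = [+0.0000 +0.0231 -0.1590 -0.0927 +1.2407]
moduli |λ_i(T)| = 1.2942, 0.2909, 0.2909, 0.0298, 0.0000.
ρ(T) = max|λ| = 1.2942; 1.2942 > 1: divergent.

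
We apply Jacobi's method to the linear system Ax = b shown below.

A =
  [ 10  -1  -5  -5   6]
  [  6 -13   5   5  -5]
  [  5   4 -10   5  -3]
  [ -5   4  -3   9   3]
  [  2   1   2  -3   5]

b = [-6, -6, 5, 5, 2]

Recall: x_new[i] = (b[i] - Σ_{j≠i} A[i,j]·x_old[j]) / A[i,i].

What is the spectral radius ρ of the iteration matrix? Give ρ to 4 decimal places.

1.2511

Split A = D + L + U, D = diag(10, -13, -10, 9, 5).
T_J = -D⁻¹(L+U): T[0,2] = -(-5)/(10) = +0.5000; T[0,0] = 0.
  T[0,:] = [+0.0000 +0.1000 +0.5000 +0.5000 -0.6000]
  T[1,:] = [+0.4615 +0.0000 +0.3846 +0.3846 -0.3846]
  T[2,:] = [+0.5000 +0.4000 +0.0000 +0.5000 -0.3000]
  T[3,:] = [+0.5556 -0.4444 +0.3333 +0.0000 -0.3333]
  T[4,:] = [-0.4000 -0.2000 -0.4000 +0.6000 +0.0000]
|eigenvalues of T|: 1.2511, 0.7027, 0.3827, 0.3827, 0.3214.
spectral radius ρ = 1.2511; 1.2511 > 1 ⇒ diverges.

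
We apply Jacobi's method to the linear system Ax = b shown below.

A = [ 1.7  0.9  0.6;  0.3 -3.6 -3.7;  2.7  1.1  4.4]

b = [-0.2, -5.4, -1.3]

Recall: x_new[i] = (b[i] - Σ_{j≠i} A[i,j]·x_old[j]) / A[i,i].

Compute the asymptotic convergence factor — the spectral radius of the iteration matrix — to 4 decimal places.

Let D = diag(1.7, -3.6, 4.4); L, U the strict triangles.
Jacobi: T = -D⁻¹(L+U), T[2,0] = -(2.7)/(4.4) = -0.6136; T[2,2] = 0.
  T[0,:] = [+0.0000  -0.5294  -0.3529]
  T[1,:] = [+0.0833  +0.0000  -1.0278]
  T[2,:] = [-0.6136  -0.2500  +0.0000]
|eigenvalues of T|: 0.8919, 0.6051, 0.6051.
ρ = 0.8919; 0.8919 < 1, so it converges for any x₀.

0.8919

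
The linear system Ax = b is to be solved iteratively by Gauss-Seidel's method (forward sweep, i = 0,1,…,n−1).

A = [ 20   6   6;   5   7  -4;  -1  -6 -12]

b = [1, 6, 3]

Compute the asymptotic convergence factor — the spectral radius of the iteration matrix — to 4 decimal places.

Diagonal D = diag(20, 7, -12); L, U strict lower/upper.
Gauss-Seidel: T = -(D+L)⁻¹U, row 0 first, T[0,1] = -(6)/(20) = -0.3000; later rows by forward substitution.
  T[0,:] = [+0.0000  -0.3000  -0.3000]
  T[1,:] = [+0.0000  +0.2143  +0.7857]
  T[2,:] = [+0.0000  -0.0821  -0.3679]
|λ(T)| sorted: 0.2188, 0.0653, 0.0000.
ρ = 0.2188; 0.2188 < 1: convergent.

0.2188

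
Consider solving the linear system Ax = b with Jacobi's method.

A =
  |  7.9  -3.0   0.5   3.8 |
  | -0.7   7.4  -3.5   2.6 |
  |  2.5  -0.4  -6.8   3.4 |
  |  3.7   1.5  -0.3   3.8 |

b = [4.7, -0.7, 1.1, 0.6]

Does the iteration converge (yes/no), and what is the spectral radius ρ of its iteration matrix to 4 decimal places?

Let D = diag(7.9, 7.4, -6.8, 3.8); L, U the strict triangles.
Jacobi T = -D⁻¹(L+U): T[3,2] = -(-0.3)/(3.8) = +0.0789; T[3,3] = 0.
  T[0,:] = [+0.0000  +0.3797  -0.0633  -0.4810]
  T[1,:] = [+0.0946  +0.0000  +0.4730  -0.3514]
  T[2,:] = [+0.3676  -0.0588  +0.0000  +0.5000]
  T[3,:] = [-0.9737  -0.3947  +0.0789  +0.0000]
|λ(T)| sorted: 0.8593, 0.5299, 0.5299, 0.1691.
spectral radius ρ = 0.8593; 0.8593 < 1 ⇒ converges.

yes, ρ = 0.8593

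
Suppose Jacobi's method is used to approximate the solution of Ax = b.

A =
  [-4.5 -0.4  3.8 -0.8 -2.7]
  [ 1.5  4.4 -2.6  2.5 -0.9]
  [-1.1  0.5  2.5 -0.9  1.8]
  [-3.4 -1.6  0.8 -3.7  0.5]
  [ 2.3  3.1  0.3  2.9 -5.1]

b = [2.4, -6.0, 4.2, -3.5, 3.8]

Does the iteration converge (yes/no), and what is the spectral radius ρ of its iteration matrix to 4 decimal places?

no, ρ = 1.1818

Write A = D+L+U with D = diag(-4.5, 4.4, 2.5, -3.7, -5.1).
Jacobi: T = -D⁻¹(L+U), T[1,3] = -(2.5)/(4.4) = -0.5682; T[1,1] = 0.
  T[0,:] = [+0.0000, -0.0889, +0.8444, -0.1778, -0.6000]
  T[1,:] = [-0.3409, +0.0000, +0.5909, -0.5682, +0.2045]
  T[2,:] = [+0.4400, -0.2000, +0.0000, +0.3600, -0.7200]
  T[3,:] = [-0.9189, -0.4324, +0.2162, +0.0000, +0.1351]
  T[4,:] = [+0.4510, +0.6078, +0.0588, +0.5686, +0.0000]
eigenvalue magnitudes: 1.1818, 0.6872, 0.6872, 0.5169, 0.1018.
spectral radius ρ = 1.1818; 1.1818 > 1: divergent.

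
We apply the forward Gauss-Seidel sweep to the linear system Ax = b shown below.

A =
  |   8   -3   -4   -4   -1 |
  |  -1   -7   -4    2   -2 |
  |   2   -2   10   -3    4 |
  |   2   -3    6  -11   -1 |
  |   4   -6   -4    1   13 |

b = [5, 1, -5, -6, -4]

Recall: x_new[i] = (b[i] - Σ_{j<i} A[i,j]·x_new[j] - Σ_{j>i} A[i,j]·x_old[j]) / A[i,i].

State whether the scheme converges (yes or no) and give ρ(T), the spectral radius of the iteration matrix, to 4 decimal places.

yes, ρ = 0.8999

Write A = D+L+U with D = diag(8, -7, 10, -11, 13).
GS T = -(D+L)⁻¹U: row 0 first, T[0,4] = -(-1)/(8) = +0.1250; later rows by forward substitution.
  T[0,:] = [+0.0000, +0.3750, +0.5000, +0.5000, +0.1250]
  T[1,:] = [+0.0000, -0.0536, -0.6429, +0.2143, -0.3036]
  T[2,:] = [+0.0000, -0.0857, -0.2286, +0.2429, -0.4857]
  T[3,:] = [+0.0000, +0.0360, +0.1416, +0.1649, -0.2503]
  T[4,:] = [+0.0000, -0.1693, -0.5318, +0.0071, -0.3088]
|roots of det(T-λI)|: 0.8999, 0.4041, 0.1134, 0.0436, 0.0000.
spectral radius ρ = 0.8999; 0.8999 < 1: convergent.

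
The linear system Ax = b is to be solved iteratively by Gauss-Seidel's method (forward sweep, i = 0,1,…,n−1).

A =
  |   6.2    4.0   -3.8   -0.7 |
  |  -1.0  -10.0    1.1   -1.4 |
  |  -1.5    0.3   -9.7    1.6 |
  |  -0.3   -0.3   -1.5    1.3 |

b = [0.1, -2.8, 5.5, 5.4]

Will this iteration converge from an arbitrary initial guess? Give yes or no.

Diagonal D = diag(6.2, -10, -9.7, 1.3); L, U strict lower/upper.
Gauss-Seidel: T = -(D+L)⁻¹U, row 0 first, T[0,1] = -(4)/(6.2) = -0.6452; later rows by forward substitution.
  T[0,:] = [+0.0000, -0.6452, +0.6129, +0.1129]
  T[1,:] = [+0.0000, +0.0645, +0.0487, -0.1513]
  T[2,:] = [+0.0000, +0.1018, -0.0933, +0.1428]
  T[3,:] = [+0.0000, -0.0166, +0.0451, +0.1559]
|eigenvalues of T|: 0.1792, 0.1515, 0.0995, 0.0000.
spectral radius ρ = 0.1792; 0.1792 < 1 ⇒ converges.

yes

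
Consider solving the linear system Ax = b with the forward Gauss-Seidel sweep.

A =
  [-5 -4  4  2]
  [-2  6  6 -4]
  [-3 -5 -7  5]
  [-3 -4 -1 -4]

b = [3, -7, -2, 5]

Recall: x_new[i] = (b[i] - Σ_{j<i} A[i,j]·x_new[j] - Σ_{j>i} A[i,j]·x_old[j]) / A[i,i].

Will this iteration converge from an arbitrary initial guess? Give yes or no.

no

Write A = D+L+U with D = diag(-5, 6, -7, -4).
T_GS = -(D+L)⁻¹U: row 0 first, T[0,2] = -(4)/(-5) = +0.8000; later rows by forward substitution.
  T[0,:] = [+0.0000  -0.8000  +0.8000  +0.4000]
  T[1,:] = [+0.0000  -0.2667  -0.7333  +0.8000]
  T[2,:] = [+0.0000  +0.5333  +0.1810  -0.0286]
  T[3,:] = [+0.0000  +0.7333  +0.0881  -1.0929]
moduli |λ_i(T)| = 1.4755, 0.5389, 0.5389, 0.0000.
ρ = 1.4755; 1.4755 > 1, so it fails to converge.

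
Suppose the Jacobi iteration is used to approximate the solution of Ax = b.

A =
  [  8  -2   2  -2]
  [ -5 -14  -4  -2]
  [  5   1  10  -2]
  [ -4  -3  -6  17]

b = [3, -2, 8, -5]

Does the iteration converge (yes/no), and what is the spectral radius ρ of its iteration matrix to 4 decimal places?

Diagonal D = diag(8, -14, 10, 17); L, U strict lower/upper.
T_J = -D⁻¹(L+U): T[0,1] = -(-2)/(8) = +0.2500; T[0,0] = 0.
  T[0,:] = [+0.0000  +0.2500  -0.2500  +0.2500]
  T[1,:] = [-0.3571  +0.0000  -0.2857  -0.1429]
  T[2,:] = [-0.5000  -0.1000  +0.0000  +0.2000]
  T[3,:] = [+0.2353  +0.1765  +0.3529  +0.0000]
|λ(T)| sorted: 0.5796, 0.4028, 0.3103, 0.3103.
ρ = 0.5796; 0.5796 < 1, so it converges for any x₀.

yes, ρ = 0.5796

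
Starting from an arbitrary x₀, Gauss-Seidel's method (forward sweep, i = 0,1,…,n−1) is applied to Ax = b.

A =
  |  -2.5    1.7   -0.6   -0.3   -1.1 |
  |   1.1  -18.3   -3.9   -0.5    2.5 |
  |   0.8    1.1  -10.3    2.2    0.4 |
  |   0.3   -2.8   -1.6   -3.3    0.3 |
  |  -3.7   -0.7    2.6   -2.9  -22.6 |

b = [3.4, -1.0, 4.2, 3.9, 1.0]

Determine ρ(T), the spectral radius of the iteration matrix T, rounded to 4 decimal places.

0.2332

Write A = D+L+U with D = diag(-2.5, -18.3, -10.3, -3.3, -22.6).
T_GS = -(D+L)⁻¹U: row 0 first, T[0,1] = -(1.7)/(-2.5) = +0.6800; later rows by forward substitution.
  T[0,:] = [+0.0000 +0.6800 -0.2400 -0.1200 -0.4400]
  T[1,:] = [+0.0000 +0.0409 -0.2275 -0.0345 +0.1102]
  T[2,:] = [+0.0000 +0.0572 -0.0429 +0.2006 +0.0164]
  T[3,:] = [+0.0000 -0.0006 +0.1921 -0.0789 -0.0505]
  T[4,:] = [+0.0000 -0.1059 +0.0168 +0.0539 +0.0770]
|eigenvalues of T|: 0.2332, 0.1471, 0.1471, 0.0913, 0.0000.
spectral radius ρ = 0.2332; 0.2332 < 1 ⇒ converges.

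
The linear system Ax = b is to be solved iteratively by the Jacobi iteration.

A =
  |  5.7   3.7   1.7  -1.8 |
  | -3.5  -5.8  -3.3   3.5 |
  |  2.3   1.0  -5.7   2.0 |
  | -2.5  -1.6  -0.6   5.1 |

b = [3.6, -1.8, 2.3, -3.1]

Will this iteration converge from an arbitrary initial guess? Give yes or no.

yes

Diagonal D = diag(5.7, -5.8, -5.7, 5.1); L, U strict lower/upper.
Jacobi: T = -D⁻¹(L+U), T[0,2] = -(1.7)/(5.7) = -0.2982; T[0,0] = 0.
  T[0,:] = [+0.0000, -0.6491, -0.2982, +0.3158]
  T[1,:] = [-0.6034, +0.0000, -0.5690, +0.6034]
  T[2,:] = [+0.4035, +0.1754, +0.0000, +0.3509]
  T[3,:] = [+0.4902, +0.3137, +0.1176, +0.0000]
|eigenvalues of T|: 0.8892, 0.6480, 0.2784, 0.2784.
ρ(T) = max|λ| = 0.8892; 0.8892 < 1 ⇒ converges.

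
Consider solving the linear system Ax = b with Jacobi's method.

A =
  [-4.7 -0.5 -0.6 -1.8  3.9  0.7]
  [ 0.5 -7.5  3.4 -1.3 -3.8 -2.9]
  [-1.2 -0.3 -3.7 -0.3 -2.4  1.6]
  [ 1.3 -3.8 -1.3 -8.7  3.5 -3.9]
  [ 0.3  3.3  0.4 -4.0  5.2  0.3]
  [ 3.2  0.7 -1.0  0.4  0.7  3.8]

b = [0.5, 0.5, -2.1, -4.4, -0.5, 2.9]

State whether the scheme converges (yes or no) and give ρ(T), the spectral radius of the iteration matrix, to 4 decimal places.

Diagonal D = diag(-4.7, -7.5, -3.7, -8.7, 5.2, 3.8); L, U strict lower/upper.
Jacobi T = -D⁻¹(L+U): T[0,4] = -(3.9)/(-4.7) = +0.8298; T[0,0] = 0.
  T[0,:] = [+0.0000, -0.1064, -0.1277, -0.3830, +0.8298, +0.1489]
  T[1,:] = [+0.0667, +0.0000, +0.4533, -0.1733, -0.5067, -0.3867]
  T[2,:] = [-0.3243, -0.0811, +0.0000, -0.0811, -0.6486, +0.4324]
  T[3,:] = [+0.1494, -0.4368, -0.1494, +0.0000, +0.4023, -0.4483]
  T[4,:] = [-0.0577, -0.6346, -0.0769, +0.7692, +0.0000, -0.0577]
  T[5,:] = [-0.8421, -0.1842, +0.2632, -0.1053, -0.1842, +0.0000]
|eigenvalues of T|: 1.2275, 0.7726, 0.5437, 0.5437, 0.5298, 0.5298.
ρ = 1.2275; 1.2275 > 1: divergent.

no, ρ = 1.2275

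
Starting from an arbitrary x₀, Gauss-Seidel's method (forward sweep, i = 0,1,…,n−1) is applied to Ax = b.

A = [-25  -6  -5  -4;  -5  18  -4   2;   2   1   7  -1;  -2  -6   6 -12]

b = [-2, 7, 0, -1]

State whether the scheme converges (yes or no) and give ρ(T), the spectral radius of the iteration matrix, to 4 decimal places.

Write A = D+L+U with D = diag(-25, 18, 7, -12).
Gauss-Seidel: T = -(D+L)⁻¹U, row 0 first, T[0,2] = -(-5)/(-25) = -0.2000; later rows by forward substitution.
  T[0,:] = [+0.0000  -0.2400  -0.2000  -0.1600]
  T[1,:] = [+0.0000  -0.0667  +0.1667  -0.1556]
  T[2,:] = [+0.0000  +0.0781  +0.0333  +0.2108]
  T[3,:] = [+0.0000  +0.1124  -0.0333  +0.2098]
|eigenvalues of T|: 0.1975, 0.0802, 0.0802, 0.0000.
ρ = 0.1975; 0.1975 < 1 ⇒ converges.

yes, ρ = 0.1975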